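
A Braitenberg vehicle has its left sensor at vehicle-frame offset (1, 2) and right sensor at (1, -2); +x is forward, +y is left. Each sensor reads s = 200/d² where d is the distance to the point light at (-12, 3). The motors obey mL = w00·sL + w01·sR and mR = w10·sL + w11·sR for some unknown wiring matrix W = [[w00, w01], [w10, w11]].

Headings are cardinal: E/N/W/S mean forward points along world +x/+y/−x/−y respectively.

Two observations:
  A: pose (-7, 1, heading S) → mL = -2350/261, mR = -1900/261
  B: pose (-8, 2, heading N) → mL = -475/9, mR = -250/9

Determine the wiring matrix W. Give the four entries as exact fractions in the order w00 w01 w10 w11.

obs A: pose=(-7,1,S) → sL=100/29, sR=100/9, mL=-2350/261, mR=-1900/261
obs B: pose=(-8,2,N) → sL=50, sR=50/9, mL=-475/9, mR=-250/9
sensor matrix S = [[100/29, 100/9], [50, 50/9]]; det S = -140000/261
solve [mL_A; mL_B] = S·[w00; w01] and [mR_A; mR_B] = S·[w10; w11]:
  w00 = -1, w01 = -1/2, w10 = -1/2, w11 = -1/2

-1 -1/2 -1/2 -1/2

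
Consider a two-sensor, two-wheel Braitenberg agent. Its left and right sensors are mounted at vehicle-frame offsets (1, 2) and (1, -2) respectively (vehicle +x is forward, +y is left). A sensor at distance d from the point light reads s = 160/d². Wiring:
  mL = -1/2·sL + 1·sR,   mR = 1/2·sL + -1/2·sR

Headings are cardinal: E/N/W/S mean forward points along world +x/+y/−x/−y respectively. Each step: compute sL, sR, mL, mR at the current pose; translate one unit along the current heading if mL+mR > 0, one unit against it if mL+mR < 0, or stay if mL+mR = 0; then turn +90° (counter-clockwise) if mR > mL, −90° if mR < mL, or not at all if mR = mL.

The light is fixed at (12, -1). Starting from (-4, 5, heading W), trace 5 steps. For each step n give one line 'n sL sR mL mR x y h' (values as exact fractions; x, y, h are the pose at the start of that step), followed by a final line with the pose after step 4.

n=0: pose=(-4,5,W); sL=32/61, sR=160/353; mL=4112/21533, mR=768/21533; mL+mR=80/353 → advance +1; mR−mL=-3344/21533 → turn -1·90°
n=1: pose=(-5,5,N); sL=16/41, sR=80/137; mL=2184/5617, mR=-544/5617; mL+mR=40/137 → advance +1; mR−mL=-2728/5617 → turn -1·90°
n=2: pose=(-5,6,E); sL=160/337, sR=160/281; mL=31440/94697, mR=-4480/94697; mL+mR=80/281 → advance +1; mR−mL=-35920/94697 → turn -1·90°
n=3: pose=(-4,6,S); sL=20/29, sR=4/9; mL=26/261, mR=32/261; mL+mR=2/9 → advance +1; mR−mL=2/87 → turn +1·90°
n=4: pose=(-4,5,E); sL=160/289, sR=160/241; mL=26960/69649, mR=-3840/69649; mL+mR=80/241 → advance +1; mR−mL=-30800/69649 → turn -1·90°

0 32/61 160/353 4112/21533 768/21533 -4 5 W
1 16/41 80/137 2184/5617 -544/5617 -5 5 N
2 160/337 160/281 31440/94697 -4480/94697 -5 6 E
3 20/29 4/9 26/261 32/261 -4 6 S
4 160/289 160/241 26960/69649 -3840/69649 -4 5 E
final -3 5 S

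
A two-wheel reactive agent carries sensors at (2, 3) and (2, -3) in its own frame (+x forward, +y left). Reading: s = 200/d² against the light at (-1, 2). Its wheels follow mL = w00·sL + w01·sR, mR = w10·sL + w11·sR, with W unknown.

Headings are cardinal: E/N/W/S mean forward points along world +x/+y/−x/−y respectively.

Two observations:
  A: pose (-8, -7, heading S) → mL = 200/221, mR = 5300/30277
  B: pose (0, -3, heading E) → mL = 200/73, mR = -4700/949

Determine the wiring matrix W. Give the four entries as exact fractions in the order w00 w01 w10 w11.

obs A: pose=(-8,-7,S) → sL=200/137, sR=200/221, mL=200/221, mR=5300/30277
obs B: pose=(0,-3,E) → sL=200/13, sR=200/73, mL=200/73, mR=-4700/949
sensor matrix S = [[200/137, 200/221], [200/13, 200/73]]; det S = -285120000/28732873
solve [mL_A; mL_B] = S·[w00; w01] and [mR_A; mR_B] = S·[w10; w11]:
  w00 = 0, w01 = 1, w10 = -1/2, w11 = 1

0 1 -1/2 1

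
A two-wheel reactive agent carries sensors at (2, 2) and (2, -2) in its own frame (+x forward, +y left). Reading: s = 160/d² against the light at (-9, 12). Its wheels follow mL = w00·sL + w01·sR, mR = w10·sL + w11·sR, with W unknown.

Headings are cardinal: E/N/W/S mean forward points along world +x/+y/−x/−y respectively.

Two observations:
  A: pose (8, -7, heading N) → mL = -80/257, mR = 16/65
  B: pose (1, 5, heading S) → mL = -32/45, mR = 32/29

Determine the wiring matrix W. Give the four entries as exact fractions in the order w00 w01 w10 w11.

-1 0 0 1

obs A: pose=(8,-7,N) → sL=80/257, sR=16/65, mL=-80/257, mR=16/65
obs B: pose=(1,5,S) → sL=32/45, sR=32/29, mL=-32/45, mR=32/29
sensor matrix S = [[80/257, 16/65], [32/45, 32/29]]; det S = 3672064/21800025
solve [mL_A; mL_B] = S·[w00; w01] and [mR_A; mR_B] = S·[w10; w11]:
  w00 = -1, w01 = 0, w10 = 0, w11 = 1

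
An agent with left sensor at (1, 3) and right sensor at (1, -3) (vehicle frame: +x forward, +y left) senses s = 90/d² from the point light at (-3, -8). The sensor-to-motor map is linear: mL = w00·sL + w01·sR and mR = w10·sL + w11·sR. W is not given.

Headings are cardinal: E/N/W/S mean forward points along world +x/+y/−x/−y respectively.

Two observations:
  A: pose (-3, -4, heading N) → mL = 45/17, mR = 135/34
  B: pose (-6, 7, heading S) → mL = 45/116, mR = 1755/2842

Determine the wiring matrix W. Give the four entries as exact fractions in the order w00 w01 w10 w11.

obs A: pose=(-3,-4,N) → sL=45/17, sR=45/17, mL=45/17, mR=135/34
obs B: pose=(-6,7,S) → sL=45/98, sR=45/116, mL=45/116, mR=1755/2842
sensor matrix S = [[45/17, 45/17], [45/98, 45/116]]; det S = -18225/96628
solve [mL_A; mL_B] = S·[w00; w01] and [mR_A; mR_B] = S·[w10; w11]:
  w00 = 0, w01 = 1, w10 = 1/2, w11 = 1

0 1 1/2 1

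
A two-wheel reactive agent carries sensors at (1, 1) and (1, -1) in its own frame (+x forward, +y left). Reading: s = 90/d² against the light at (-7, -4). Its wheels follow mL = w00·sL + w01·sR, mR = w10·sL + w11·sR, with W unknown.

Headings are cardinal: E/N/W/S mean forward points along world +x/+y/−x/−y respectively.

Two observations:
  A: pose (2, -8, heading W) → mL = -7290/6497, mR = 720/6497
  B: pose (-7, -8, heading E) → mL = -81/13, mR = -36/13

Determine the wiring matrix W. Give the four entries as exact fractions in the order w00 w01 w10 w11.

-1/2 -1/2 -1/2 1/2

obs A: pose=(2,-8,W) → sL=90/89, sR=90/73, mL=-7290/6497, mR=720/6497
obs B: pose=(-7,-8,E) → sL=9, sR=45/13, mL=-81/13, mR=-36/13
sensor matrix S = [[90/89, 90/73], [9, 45/13]]; det S = -641520/84461
solve [mL_A; mL_B] = S·[w00; w01] and [mR_A; mR_B] = S·[w10; w11]:
  w00 = -1/2, w01 = -1/2, w10 = -1/2, w11 = 1/2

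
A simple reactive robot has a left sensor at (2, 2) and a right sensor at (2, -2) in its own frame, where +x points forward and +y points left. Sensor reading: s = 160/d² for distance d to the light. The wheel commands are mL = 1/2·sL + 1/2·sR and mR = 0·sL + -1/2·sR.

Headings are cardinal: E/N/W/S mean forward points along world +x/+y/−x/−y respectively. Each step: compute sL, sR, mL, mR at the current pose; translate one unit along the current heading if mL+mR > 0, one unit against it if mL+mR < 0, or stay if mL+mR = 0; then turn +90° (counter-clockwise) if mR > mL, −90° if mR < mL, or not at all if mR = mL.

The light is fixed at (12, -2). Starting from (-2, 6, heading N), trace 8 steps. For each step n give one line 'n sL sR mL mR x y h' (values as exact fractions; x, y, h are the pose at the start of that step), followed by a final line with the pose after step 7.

n=0: pose=(-2,6,N); sL=40/89, sR=40/61; mL=3000/5429, mR=-20/61; mL+mR=20/89 → advance +1; mR−mL=-4780/5429 → turn -1·90°
n=1: pose=(-2,7,E); sL=32/53, sR=160/193; mL=7328/10229, mR=-80/193; mL+mR=16/53 → advance +1; mR−mL=-11568/10229 → turn -1·90°
n=2: pose=(-1,7,S); sL=16/17, sR=80/137; mL=1776/2329, mR=-40/137; mL+mR=8/17 → advance +1; mR−mL=-2456/2329 → turn -1·90°
n=3: pose=(-1,6,W); sL=160/261, sR=32/65; mL=9376/16965, mR=-16/65; mL+mR=80/261 → advance +1; mR−mL=-13552/16965 → turn -1·90°
n=4: pose=(-2,6,N); sL=40/89, sR=40/61; mL=3000/5429, mR=-20/61; mL+mR=20/89 → advance +1; mR−mL=-4780/5429 → turn -1·90°
n=5: pose=(-2,7,E); sL=32/53, sR=160/193; mL=7328/10229, mR=-80/193; mL+mR=16/53 → advance +1; mR−mL=-11568/10229 → turn -1·90°
n=6: pose=(-1,7,S); sL=16/17, sR=80/137; mL=1776/2329, mR=-40/137; mL+mR=8/17 → advance +1; mR−mL=-2456/2329 → turn -1·90°
n=7: pose=(-1,6,W); sL=160/261, sR=32/65; mL=9376/16965, mR=-16/65; mL+mR=80/261 → advance +1; mR−mL=-13552/16965 → turn -1·90°

0 40/89 40/61 3000/5429 -20/61 -2 6 N
1 32/53 160/193 7328/10229 -80/193 -2 7 E
2 16/17 80/137 1776/2329 -40/137 -1 7 S
3 160/261 32/65 9376/16965 -16/65 -1 6 W
4 40/89 40/61 3000/5429 -20/61 -2 6 N
5 32/53 160/193 7328/10229 -80/193 -2 7 E
6 16/17 80/137 1776/2329 -40/137 -1 7 S
7 160/261 32/65 9376/16965 -16/65 -1 6 W
final -2 6 N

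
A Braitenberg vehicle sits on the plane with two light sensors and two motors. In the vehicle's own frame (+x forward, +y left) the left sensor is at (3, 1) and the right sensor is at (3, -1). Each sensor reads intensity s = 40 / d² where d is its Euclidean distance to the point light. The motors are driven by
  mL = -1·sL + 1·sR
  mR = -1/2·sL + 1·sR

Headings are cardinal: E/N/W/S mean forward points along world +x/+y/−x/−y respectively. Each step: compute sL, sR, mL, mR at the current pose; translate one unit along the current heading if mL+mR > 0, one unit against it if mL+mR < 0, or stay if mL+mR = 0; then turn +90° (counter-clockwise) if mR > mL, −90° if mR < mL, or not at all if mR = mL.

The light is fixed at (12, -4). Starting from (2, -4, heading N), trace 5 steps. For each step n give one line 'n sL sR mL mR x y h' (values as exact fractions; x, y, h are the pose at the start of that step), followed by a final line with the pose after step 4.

n=0: pose=(2,-4,N); sL=4/13, sR=4/9; mL=16/117, mR=34/117; mL+mR=50/117 → advance +1; mR−mL=2/13 → turn +1·90°
n=1: pose=(2,-3,W); sL=40/169, sR=40/173; mL=-160/29237, mR=3300/29237; mL+mR=3140/29237 → advance +1; mR−mL=20/169 → turn +1·90°
n=2: pose=(1,-3,S); sL=5/13, sR=10/37; mL=-55/481, mR=75/962; mL+mR=-35/962 → advance -1; mR−mL=5/26 → turn +1·90°
n=3: pose=(1,-2,E); sL=40/73, sR=8/13; mL=64/949, mR=324/949; mL+mR=388/949 → advance +1; mR−mL=20/73 → turn +1·90°
n=4: pose=(2,-2,N); sL=20/73, sR=20/53; mL=400/3869, mR=930/3869; mL+mR=1330/3869 → advance +1; mR−mL=10/73 → turn +1·90°

0 4/13 4/9 16/117 34/117 2 -4 N
1 40/169 40/173 -160/29237 3300/29237 2 -3 W
2 5/13 10/37 -55/481 75/962 1 -3 S
3 40/73 8/13 64/949 324/949 1 -2 E
4 20/73 20/53 400/3869 930/3869 2 -2 N
final 2 -1 W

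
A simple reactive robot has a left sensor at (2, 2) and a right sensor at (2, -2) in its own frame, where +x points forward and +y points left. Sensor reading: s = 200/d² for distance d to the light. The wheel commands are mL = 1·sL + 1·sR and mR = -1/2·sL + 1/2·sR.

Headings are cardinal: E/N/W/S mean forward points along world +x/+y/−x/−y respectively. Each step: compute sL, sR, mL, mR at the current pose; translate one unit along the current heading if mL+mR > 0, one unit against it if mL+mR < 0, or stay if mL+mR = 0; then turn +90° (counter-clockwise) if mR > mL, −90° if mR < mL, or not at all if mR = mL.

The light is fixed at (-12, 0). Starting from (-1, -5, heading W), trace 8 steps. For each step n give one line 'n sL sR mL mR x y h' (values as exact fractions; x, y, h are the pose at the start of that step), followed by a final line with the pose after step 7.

n=0: pose=(-1,-5,W); sL=20/13, sR=20/9; mL=440/117, mR=40/117; mL+mR=160/39 → advance +1; mR−mL=-400/117 → turn -1·90°
n=1: pose=(-2,-5,N); sL=200/73, sR=200/153; mL=45200/11169, mR=-8000/11169; mL+mR=12400/3723 → advance +1; mR−mL=-53200/11169 → turn -1·90°
n=2: pose=(-2,-4,E); sL=50/37, sR=10/9; mL=820/333, mR=-40/333; mL+mR=260/111 → advance +1; mR−mL=-860/333 → turn -1·90°
n=3: pose=(-1,-4,S); sL=40/41, sR=200/117; mL=12880/4797, mR=1760/4797; mL+mR=4880/1599 → advance +1; mR−mL=-11120/4797 → turn -1·90°
n=4: pose=(-1,-5,W); sL=20/13, sR=20/9; mL=440/117, mR=40/117; mL+mR=160/39 → advance +1; mR−mL=-400/117 → turn -1·90°
n=5: pose=(-2,-5,N); sL=200/73, sR=200/153; mL=45200/11169, mR=-8000/11169; mL+mR=12400/3723 → advance +1; mR−mL=-53200/11169 → turn -1·90°
n=6: pose=(-2,-4,E); sL=50/37, sR=10/9; mL=820/333, mR=-40/333; mL+mR=260/111 → advance +1; mR−mL=-860/333 → turn -1·90°
n=7: pose=(-1,-4,S); sL=40/41, sR=200/117; mL=12880/4797, mR=1760/4797; mL+mR=4880/1599 → advance +1; mR−mL=-11120/4797 → turn -1·90°

0 20/13 20/9 440/117 40/117 -1 -5 W
1 200/73 200/153 45200/11169 -8000/11169 -2 -5 N
2 50/37 10/9 820/333 -40/333 -2 -4 E
3 40/41 200/117 12880/4797 1760/4797 -1 -4 S
4 20/13 20/9 440/117 40/117 -1 -5 W
5 200/73 200/153 45200/11169 -8000/11169 -2 -5 N
6 50/37 10/9 820/333 -40/333 -2 -4 E
7 40/41 200/117 12880/4797 1760/4797 -1 -4 S
final -1 -5 W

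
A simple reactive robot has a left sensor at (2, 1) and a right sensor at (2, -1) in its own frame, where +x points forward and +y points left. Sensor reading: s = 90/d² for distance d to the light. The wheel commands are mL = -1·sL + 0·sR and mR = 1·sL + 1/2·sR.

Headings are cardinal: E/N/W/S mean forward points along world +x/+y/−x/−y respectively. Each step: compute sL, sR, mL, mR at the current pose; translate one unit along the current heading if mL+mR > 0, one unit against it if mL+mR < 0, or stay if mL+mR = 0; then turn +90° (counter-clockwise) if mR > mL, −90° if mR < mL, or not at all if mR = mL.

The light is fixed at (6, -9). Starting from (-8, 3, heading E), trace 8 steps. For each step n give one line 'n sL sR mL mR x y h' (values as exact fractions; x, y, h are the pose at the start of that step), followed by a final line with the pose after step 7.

0 90/313 18/53 -90/313 7587/16589 -8 3 E
1 45/196 9/34 -45/196 603/1666 -7 3 N
2 10/41 90/421 -10/41 6055/17261 -7 4 W
3 9/29 45/173 -9/29 4419/10034 -8 4 S
4 90/313 18/53 -90/313 7587/16589 -8 3 E
5 45/196 9/34 -45/196 603/1666 -7 3 N
6 10/41 90/421 -10/41 6055/17261 -7 4 W
7 9/29 45/173 -9/29 4419/10034 -8 4 S
final -8 3 E

n=0: pose=(-8,3,E); sL=90/313, sR=18/53; mL=-90/313, mR=7587/16589; mL+mR=9/53 → advance +1; mR−mL=12357/16589 → turn +1·90°
n=1: pose=(-7,3,N); sL=45/196, sR=9/34; mL=-45/196, mR=603/1666; mL+mR=9/68 → advance +1; mR−mL=1971/3332 → turn +1·90°
n=2: pose=(-7,4,W); sL=10/41, sR=90/421; mL=-10/41, mR=6055/17261; mL+mR=45/421 → advance +1; mR−mL=10265/17261 → turn +1·90°
n=3: pose=(-8,4,S); sL=9/29, sR=45/173; mL=-9/29, mR=4419/10034; mL+mR=45/346 → advance +1; mR−mL=7533/10034 → turn +1·90°
n=4: pose=(-8,3,E); sL=90/313, sR=18/53; mL=-90/313, mR=7587/16589; mL+mR=9/53 → advance +1; mR−mL=12357/16589 → turn +1·90°
n=5: pose=(-7,3,N); sL=45/196, sR=9/34; mL=-45/196, mR=603/1666; mL+mR=9/68 → advance +1; mR−mL=1971/3332 → turn +1·90°
n=6: pose=(-7,4,W); sL=10/41, sR=90/421; mL=-10/41, mR=6055/17261; mL+mR=45/421 → advance +1; mR−mL=10265/17261 → turn +1·90°
n=7: pose=(-8,4,S); sL=9/29, sR=45/173; mL=-9/29, mR=4419/10034; mL+mR=45/346 → advance +1; mR−mL=7533/10034 → turn +1·90°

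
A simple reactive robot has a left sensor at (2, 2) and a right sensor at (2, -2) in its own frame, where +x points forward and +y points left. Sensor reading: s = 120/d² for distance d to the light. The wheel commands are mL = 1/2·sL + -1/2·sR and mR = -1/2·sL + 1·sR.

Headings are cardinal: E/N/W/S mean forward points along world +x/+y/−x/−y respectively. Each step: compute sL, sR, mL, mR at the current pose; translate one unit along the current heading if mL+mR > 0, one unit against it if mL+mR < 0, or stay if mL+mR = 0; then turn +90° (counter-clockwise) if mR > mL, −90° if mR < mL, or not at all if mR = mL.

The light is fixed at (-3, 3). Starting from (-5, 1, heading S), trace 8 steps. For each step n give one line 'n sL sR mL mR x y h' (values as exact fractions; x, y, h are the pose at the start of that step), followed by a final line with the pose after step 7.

n=0: pose=(-5,1,S); sL=15/2, sR=15/4; mL=15/8, mR=0; mL+mR=15/8 → advance +1; mR−mL=-15/8 → turn -1·90°
n=1: pose=(-5,0,W); sL=120/41, sR=120/17; mL=-1440/697, mR=3900/697; mL+mR=60/17 → advance +1; mR−mL=5340/697 → turn +1·90°
n=2: pose=(-6,0,S); sL=60/13, sR=12/5; mL=72/65, mR=6/65; mL+mR=6/5 → advance +1; mR−mL=-66/65 → turn -1·90°
n=3: pose=(-6,-1,W); sL=120/61, sR=120/29; mL=-1920/1769, mR=5580/1769; mL+mR=60/29 → advance +1; mR−mL=7500/1769 → turn +1·90°
n=4: pose=(-7,-1,S); sL=3, sR=5/3; mL=2/3, mR=1/6; mL+mR=5/6 → advance +1; mR−mL=-1/2 → turn -1·90°
n=5: pose=(-7,-2,W); sL=24/17, sR=8/3; mL=-32/51, mR=100/51; mL+mR=4/3 → advance +1; mR−mL=44/17 → turn +1·90°
n=6: pose=(-8,-2,S); sL=60/29, sR=60/49; mL=600/1421, mR=270/1421; mL+mR=30/49 → advance +1; mR−mL=-330/1421 → turn -1·90°
n=7: pose=(-8,-3,W); sL=120/113, sR=24/13; mL=-576/1469, mR=1932/1469; mL+mR=12/13 → advance +1; mR−mL=2508/1469 → turn +1·90°

0 15/2 15/4 15/8 0 -5 1 S
1 120/41 120/17 -1440/697 3900/697 -5 0 W
2 60/13 12/5 72/65 6/65 -6 0 S
3 120/61 120/29 -1920/1769 5580/1769 -6 -1 W
4 3 5/3 2/3 1/6 -7 -1 S
5 24/17 8/3 -32/51 100/51 -7 -2 W
6 60/29 60/49 600/1421 270/1421 -8 -2 S
7 120/113 24/13 -576/1469 1932/1469 -8 -3 W
final -9 -3 S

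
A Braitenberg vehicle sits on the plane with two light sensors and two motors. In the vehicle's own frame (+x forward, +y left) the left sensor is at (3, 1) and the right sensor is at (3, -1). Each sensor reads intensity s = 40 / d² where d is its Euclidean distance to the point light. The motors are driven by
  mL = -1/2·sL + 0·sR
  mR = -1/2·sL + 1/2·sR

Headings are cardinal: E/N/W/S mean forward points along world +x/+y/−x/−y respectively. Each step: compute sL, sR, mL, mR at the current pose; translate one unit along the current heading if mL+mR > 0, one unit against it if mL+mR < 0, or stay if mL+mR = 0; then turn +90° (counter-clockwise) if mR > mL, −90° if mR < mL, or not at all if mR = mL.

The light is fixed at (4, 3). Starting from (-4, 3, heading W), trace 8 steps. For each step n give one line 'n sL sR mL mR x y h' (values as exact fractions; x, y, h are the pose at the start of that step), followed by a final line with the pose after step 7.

n=0: pose=(-4,3,W); sL=20/61, sR=20/61; mL=-10/61, mR=0; mL+mR=-10/61 → advance -1; mR−mL=10/61 → turn +1·90°
n=1: pose=(-3,3,S); sL=8/9, sR=40/73; mL=-4/9, mR=-112/657; mL+mR=-404/657 → advance -1; mR−mL=20/73 → turn +1·90°
n=2: pose=(-3,4,E); sL=2, sR=5/2; mL=-1, mR=1/4; mL+mR=-3/4 → advance -1; mR−mL=5/4 → turn +1·90°
n=3: pose=(-4,4,N); sL=40/97, sR=8/13; mL=-20/97, mR=128/1261; mL+mR=-132/1261 → advance -1; mR−mL=4/13 → turn +1·90°
n=4: pose=(-4,3,W); sL=20/61, sR=20/61; mL=-10/61, mR=0; mL+mR=-10/61 → advance -1; mR−mL=10/61 → turn +1·90°
n=5: pose=(-3,3,S); sL=8/9, sR=40/73; mL=-4/9, mR=-112/657; mL+mR=-404/657 → advance -1; mR−mL=20/73 → turn +1·90°
n=6: pose=(-3,4,E); sL=2, sR=5/2; mL=-1, mR=1/4; mL+mR=-3/4 → advance -1; mR−mL=5/4 → turn +1·90°
n=7: pose=(-4,4,N); sL=40/97, sR=8/13; mL=-20/97, mR=128/1261; mL+mR=-132/1261 → advance -1; mR−mL=4/13 → turn +1·90°

0 20/61 20/61 -10/61 0 -4 3 W
1 8/9 40/73 -4/9 -112/657 -3 3 S
2 2 5/2 -1 1/4 -3 4 E
3 40/97 8/13 -20/97 128/1261 -4 4 N
4 20/61 20/61 -10/61 0 -4 3 W
5 8/9 40/73 -4/9 -112/657 -3 3 S
6 2 5/2 -1 1/4 -3 4 E
7 40/97 8/13 -20/97 128/1261 -4 4 N
final -4 3 W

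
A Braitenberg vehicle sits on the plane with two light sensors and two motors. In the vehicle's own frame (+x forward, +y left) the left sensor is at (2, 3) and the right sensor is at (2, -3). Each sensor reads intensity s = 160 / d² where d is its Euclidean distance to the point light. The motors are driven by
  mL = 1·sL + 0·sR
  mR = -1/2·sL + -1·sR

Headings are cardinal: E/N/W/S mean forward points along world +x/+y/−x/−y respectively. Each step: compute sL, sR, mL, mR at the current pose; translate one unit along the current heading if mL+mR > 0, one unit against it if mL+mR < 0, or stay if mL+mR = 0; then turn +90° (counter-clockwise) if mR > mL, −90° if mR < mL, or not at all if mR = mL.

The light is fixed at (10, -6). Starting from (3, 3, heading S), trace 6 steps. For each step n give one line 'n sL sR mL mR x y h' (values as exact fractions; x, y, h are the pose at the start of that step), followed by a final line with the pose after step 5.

n=0: pose=(3,3,S); sL=32/13, sR=160/149; mL=32/13, mR=-4464/1937; mL+mR=304/1937 → advance +1; mR−mL=-9232/1937 → turn -1·90°
n=1: pose=(3,2,W); sL=80/53, sR=80/101; mL=80/53, mR=-8280/5353; mL+mR=-200/5353 → advance -1; mR−mL=-16360/5353 → turn -1·90°
n=2: pose=(4,2,N); sL=160/181, sR=160/109; mL=160/181, mR=-37680/19729; mL+mR=-20240/19729 → advance -1; mR−mL=-55120/19729 → turn -1·90°
n=3: pose=(4,1,E); sL=40/29, sR=5; mL=40/29, mR=-165/29; mL+mR=-125/29 → advance -1; mR−mL=-205/29 → turn -1·90°
n=4: pose=(3,1,S); sL=160/41, sR=32/25; mL=160/41, mR=-3312/1025; mL+mR=688/1025 → advance +1; mR−mL=-7312/1025 → turn -1·90°
n=5: pose=(3,0,W); sL=16/9, sR=80/81; mL=16/9, mR=-152/81; mL+mR=-8/81 → advance -1; mR−mL=-296/81 → turn -1·90°

0 32/13 160/149 32/13 -4464/1937 3 3 S
1 80/53 80/101 80/53 -8280/5353 3 2 W
2 160/181 160/109 160/181 -37680/19729 4 2 N
3 40/29 5 40/29 -165/29 4 1 E
4 160/41 32/25 160/41 -3312/1025 3 1 S
5 16/9 80/81 16/9 -152/81 3 0 W
final 4 0 N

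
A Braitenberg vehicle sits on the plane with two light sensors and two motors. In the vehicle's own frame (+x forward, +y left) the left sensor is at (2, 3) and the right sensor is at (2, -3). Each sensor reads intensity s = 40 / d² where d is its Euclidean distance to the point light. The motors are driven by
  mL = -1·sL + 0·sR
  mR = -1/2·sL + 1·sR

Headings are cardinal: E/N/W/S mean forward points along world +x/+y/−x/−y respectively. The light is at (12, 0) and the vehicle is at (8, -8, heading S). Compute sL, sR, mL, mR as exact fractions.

left sensor world pos  = (11, -10); dL² = 101
right sensor world pos = (5, -10); dR² = 149
sL = 40/101 = 40/101
sR = 40/149 = 40/149
mL = -1·sL + 0·sR = -40/101
mR = -1/2·sL + 1·sR = 1060/15049

40/101 40/149 -40/101 1060/15049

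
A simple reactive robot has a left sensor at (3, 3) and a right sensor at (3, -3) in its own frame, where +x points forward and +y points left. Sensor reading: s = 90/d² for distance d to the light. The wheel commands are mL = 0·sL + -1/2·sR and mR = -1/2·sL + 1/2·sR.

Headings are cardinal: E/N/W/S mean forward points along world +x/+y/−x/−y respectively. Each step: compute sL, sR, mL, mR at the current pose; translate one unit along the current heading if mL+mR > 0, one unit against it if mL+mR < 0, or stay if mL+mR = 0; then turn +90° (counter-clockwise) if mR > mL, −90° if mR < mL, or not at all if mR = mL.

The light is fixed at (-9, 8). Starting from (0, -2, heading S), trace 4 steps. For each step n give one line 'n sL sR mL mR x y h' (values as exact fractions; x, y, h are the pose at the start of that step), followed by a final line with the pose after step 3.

0 90/313 18/41 -9/41 972/12833 0 -2 S
1 1/2 5/16 -5/32 -3/32 0 -1 E
2 90/61 90/157 -45/157 -4320/9577 -1 -1 N
3 9/17 9/29 -9/58 -54/493 -1 -2 E
final -2 -2 N

n=0: pose=(0,-2,S); sL=90/313, sR=18/41; mL=-9/41, mR=972/12833; mL+mR=-45/313 → advance -1; mR−mL=3789/12833 → turn +1·90°
n=1: pose=(0,-1,E); sL=1/2, sR=5/16; mL=-5/32, mR=-3/32; mL+mR=-1/4 → advance -1; mR−mL=1/16 → turn +1·90°
n=2: pose=(-1,-1,N); sL=90/61, sR=90/157; mL=-45/157, mR=-4320/9577; mL+mR=-45/61 → advance -1; mR−mL=-1575/9577 → turn -1·90°
n=3: pose=(-1,-2,E); sL=9/17, sR=9/29; mL=-9/58, mR=-54/493; mL+mR=-9/34 → advance -1; mR−mL=45/986 → turn +1·90°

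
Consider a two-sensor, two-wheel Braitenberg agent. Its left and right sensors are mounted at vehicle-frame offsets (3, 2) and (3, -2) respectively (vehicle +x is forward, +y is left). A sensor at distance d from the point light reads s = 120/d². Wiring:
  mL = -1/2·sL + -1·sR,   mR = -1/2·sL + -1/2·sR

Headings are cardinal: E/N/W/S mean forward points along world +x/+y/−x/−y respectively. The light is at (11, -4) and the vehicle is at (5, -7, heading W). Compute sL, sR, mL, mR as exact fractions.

60/53 60/41 -4410/2173 -2820/2173

left sensor world pos  = (2, -9); dL² = 106
right sensor world pos = (2, -5); dR² = 82
sL = 120/106 = 60/53
sR = 120/82 = 60/41
mL = -1/2·sL + -1·sR = -4410/2173
mR = -1/2·sL + -1/2·sR = -2820/2173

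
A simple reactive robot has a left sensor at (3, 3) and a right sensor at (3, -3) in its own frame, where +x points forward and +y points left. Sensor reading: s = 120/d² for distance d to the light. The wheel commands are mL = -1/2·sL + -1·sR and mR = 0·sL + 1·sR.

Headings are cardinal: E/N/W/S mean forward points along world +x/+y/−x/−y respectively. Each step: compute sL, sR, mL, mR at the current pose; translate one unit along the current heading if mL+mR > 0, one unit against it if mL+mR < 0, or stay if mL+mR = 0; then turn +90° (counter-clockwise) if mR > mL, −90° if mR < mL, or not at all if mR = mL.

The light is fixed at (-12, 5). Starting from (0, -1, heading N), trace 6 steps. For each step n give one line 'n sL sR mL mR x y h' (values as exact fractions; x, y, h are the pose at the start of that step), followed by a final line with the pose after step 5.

0 4/3 20/39 -46/39 20/39 0 -1 N
1 120/181 120/97 -27540/17557 120/97 0 -2 W
2 30/89 3/5 -342/445 3/5 1 -2 S
3 24/53 120/337 -10404/17861 120/337 1 -1 E
4 4/3 20/39 -46/39 20/39 0 -1 N
5 120/181 120/97 -27540/17557 120/97 0 -2 W
final 1 -2 S

n=0: pose=(0,-1,N); sL=4/3, sR=20/39; mL=-46/39, mR=20/39; mL+mR=-2/3 → advance -1; mR−mL=22/13 → turn +1·90°
n=1: pose=(0,-2,W); sL=120/181, sR=120/97; mL=-27540/17557, mR=120/97; mL+mR=-60/181 → advance -1; mR−mL=49260/17557 → turn +1·90°
n=2: pose=(1,-2,S); sL=30/89, sR=3/5; mL=-342/445, mR=3/5; mL+mR=-15/89 → advance -1; mR−mL=609/445 → turn +1·90°
n=3: pose=(1,-1,E); sL=24/53, sR=120/337; mL=-10404/17861, mR=120/337; mL+mR=-12/53 → advance -1; mR−mL=16764/17861 → turn +1·90°
n=4: pose=(0,-1,N); sL=4/3, sR=20/39; mL=-46/39, mR=20/39; mL+mR=-2/3 → advance -1; mR−mL=22/13 → turn +1·90°
n=5: pose=(0,-2,W); sL=120/181, sR=120/97; mL=-27540/17557, mR=120/97; mL+mR=-60/181 → advance -1; mR−mL=49260/17557 → turn +1·90°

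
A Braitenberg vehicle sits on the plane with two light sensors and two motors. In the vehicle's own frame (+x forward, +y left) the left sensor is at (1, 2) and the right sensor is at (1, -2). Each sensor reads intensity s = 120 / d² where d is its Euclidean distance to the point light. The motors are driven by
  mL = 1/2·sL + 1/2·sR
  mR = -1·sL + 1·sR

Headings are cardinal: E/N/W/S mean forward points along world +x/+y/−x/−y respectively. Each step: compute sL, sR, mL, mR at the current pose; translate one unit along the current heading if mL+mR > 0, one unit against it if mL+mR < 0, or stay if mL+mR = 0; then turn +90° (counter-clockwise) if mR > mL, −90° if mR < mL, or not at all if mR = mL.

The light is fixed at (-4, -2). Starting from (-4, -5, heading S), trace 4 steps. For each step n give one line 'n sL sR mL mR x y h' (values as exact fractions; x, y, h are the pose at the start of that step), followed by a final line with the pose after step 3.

n=0: pose=(-4,-5,S); sL=6, sR=6; mL=6, mR=0; mL+mR=6 → advance +1; mR−mL=-6 → turn -1·90°
n=1: pose=(-4,-6,W); sL=120/37, sR=24; mL=504/37, mR=768/37; mL+mR=1272/37 → advance +1; mR−mL=264/37 → turn +1·90°
n=2: pose=(-5,-6,S); sL=60/13, sR=60/17; mL=900/221, mR=-240/221; mL+mR=660/221 → advance +1; mR−mL=-1140/221 → turn -1·90°
n=3: pose=(-5,-7,W); sL=120/53, sR=120/13; mL=3960/689, mR=4800/689; mL+mR=8760/689 → advance +1; mR−mL=840/689 → turn +1·90°

0 6 6 6 0 -4 -5 S
1 120/37 24 504/37 768/37 -4 -6 W
2 60/13 60/17 900/221 -240/221 -5 -6 S
3 120/53 120/13 3960/689 4800/689 -5 -7 W
final -6 -7 S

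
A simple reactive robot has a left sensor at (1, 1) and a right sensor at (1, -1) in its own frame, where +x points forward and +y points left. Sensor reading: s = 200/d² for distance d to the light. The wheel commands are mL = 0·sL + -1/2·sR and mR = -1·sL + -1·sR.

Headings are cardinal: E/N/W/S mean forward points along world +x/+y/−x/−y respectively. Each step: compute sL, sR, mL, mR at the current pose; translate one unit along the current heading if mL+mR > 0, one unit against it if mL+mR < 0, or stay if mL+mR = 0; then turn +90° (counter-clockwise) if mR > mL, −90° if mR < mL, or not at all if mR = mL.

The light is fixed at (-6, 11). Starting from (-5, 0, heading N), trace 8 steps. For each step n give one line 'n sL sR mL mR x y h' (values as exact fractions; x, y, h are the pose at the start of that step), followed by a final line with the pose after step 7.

n=0: pose=(-5,0,N); sL=2, sR=25/13; mL=-25/26, mR=-51/13; mL+mR=-127/26 → advance -1; mR−mL=-77/26 → turn -1·90°
n=1: pose=(-5,-1,E); sL=8/5, sR=200/173; mL=-100/173, mR=-2384/865; mL+mR=-2884/865 → advance -1; mR−mL=-1884/865 → turn -1·90°
n=2: pose=(-6,-1,S); sL=20/17, sR=20/17; mL=-10/17, mR=-40/17; mL+mR=-50/17 → advance -1; mR−mL=-30/17 → turn -1·90°
n=3: pose=(-6,0,W); sL=40/29, sR=200/101; mL=-100/101, mR=-9840/2929; mL+mR=-12740/2929 → advance -1; mR−mL=-6940/2929 → turn -1·90°
n=4: pose=(-5,0,N); sL=2, sR=25/13; mL=-25/26, mR=-51/13; mL+mR=-127/26 → advance -1; mR−mL=-77/26 → turn -1·90°
n=5: pose=(-5,-1,E); sL=8/5, sR=200/173; mL=-100/173, mR=-2384/865; mL+mR=-2884/865 → advance -1; mR−mL=-1884/865 → turn -1·90°
n=6: pose=(-6,-1,S); sL=20/17, sR=20/17; mL=-10/17, mR=-40/17; mL+mR=-50/17 → advance -1; mR−mL=-30/17 → turn -1·90°
n=7: pose=(-6,0,W); sL=40/29, sR=200/101; mL=-100/101, mR=-9840/2929; mL+mR=-12740/2929 → advance -1; mR−mL=-6940/2929 → turn -1·90°

0 2 25/13 -25/26 -51/13 -5 0 N
1 8/5 200/173 -100/173 -2384/865 -5 -1 E
2 20/17 20/17 -10/17 -40/17 -6 -1 S
3 40/29 200/101 -100/101 -9840/2929 -6 0 W
4 2 25/13 -25/26 -51/13 -5 0 N
5 8/5 200/173 -100/173 -2384/865 -5 -1 E
6 20/17 20/17 -10/17 -40/17 -6 -1 S
7 40/29 200/101 -100/101 -9840/2929 -6 0 W
final -5 0 N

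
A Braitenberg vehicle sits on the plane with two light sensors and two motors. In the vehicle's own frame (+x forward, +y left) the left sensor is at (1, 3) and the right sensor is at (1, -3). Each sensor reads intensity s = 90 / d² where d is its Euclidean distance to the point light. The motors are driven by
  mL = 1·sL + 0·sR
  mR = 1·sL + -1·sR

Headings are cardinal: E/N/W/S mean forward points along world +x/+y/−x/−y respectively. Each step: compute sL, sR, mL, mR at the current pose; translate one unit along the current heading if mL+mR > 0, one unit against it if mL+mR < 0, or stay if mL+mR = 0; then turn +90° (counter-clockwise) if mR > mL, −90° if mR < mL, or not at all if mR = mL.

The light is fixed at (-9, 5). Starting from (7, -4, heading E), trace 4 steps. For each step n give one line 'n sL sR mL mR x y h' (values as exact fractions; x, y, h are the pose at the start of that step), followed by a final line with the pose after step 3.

n=0: pose=(7,-4,E); sL=18/65, sR=90/433; mL=18/65, mR=1944/28145; mL+mR=9738/28145 → advance +1; mR−mL=-90/433 → turn -1·90°
n=1: pose=(8,-4,S); sL=9/50, sR=45/148; mL=9/50, mR=-459/3700; mL+mR=207/3700 → advance +1; mR−mL=-45/148 → turn -1·90°
n=2: pose=(8,-5,W); sL=18/85, sR=18/61; mL=18/85, mR=-432/5185; mL+mR=666/5185 → advance +1; mR−mL=-18/61 → turn -1·90°
n=3: pose=(7,-5,N); sL=9/25, sR=45/221; mL=9/25, mR=864/5525; mL+mR=2853/5525 → advance +1; mR−mL=-45/221 → turn -1·90°

0 18/65 90/433 18/65 1944/28145 7 -4 E
1 9/50 45/148 9/50 -459/3700 8 -4 S
2 18/85 18/61 18/85 -432/5185 8 -5 W
3 9/25 45/221 9/25 864/5525 7 -5 N
final 7 -4 E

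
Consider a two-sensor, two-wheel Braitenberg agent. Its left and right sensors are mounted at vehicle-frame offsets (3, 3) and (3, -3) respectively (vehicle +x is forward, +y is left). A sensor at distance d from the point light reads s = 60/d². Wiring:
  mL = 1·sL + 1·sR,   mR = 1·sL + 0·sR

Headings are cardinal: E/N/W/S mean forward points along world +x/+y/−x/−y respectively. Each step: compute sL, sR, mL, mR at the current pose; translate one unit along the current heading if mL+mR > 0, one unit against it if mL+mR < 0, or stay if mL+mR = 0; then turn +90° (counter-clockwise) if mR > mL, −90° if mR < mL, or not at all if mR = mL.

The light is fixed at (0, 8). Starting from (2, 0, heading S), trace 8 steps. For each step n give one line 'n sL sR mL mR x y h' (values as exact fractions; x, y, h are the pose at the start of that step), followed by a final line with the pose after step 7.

n=0: pose=(2,0,S); sL=30/73, sR=30/61; mL=4020/4453, mR=30/73; mL+mR=5850/4453 → advance +1; mR−mL=-30/61 → turn -1·90°
n=1: pose=(2,-1,W); sL=12/29, sR=60/37; mL=2184/1073, mR=12/29; mL+mR=2628/1073 → advance +1; mR−mL=-60/37 → turn -1·90°
n=2: pose=(1,-1,N); sL=3/2, sR=15/13; mL=69/26, mR=3/2; mL+mR=54/13 → advance +1; mR−mL=-15/13 → turn -1·90°
n=3: pose=(1,0,E); sL=60/41, sR=60/137; mL=10680/5617, mR=60/41; mL+mR=18900/5617 → advance +1; mR−mL=-60/137 → turn -1·90°
n=4: pose=(2,0,S); sL=30/73, sR=30/61; mL=4020/4453, mR=30/73; mL+mR=5850/4453 → advance +1; mR−mL=-30/61 → turn -1·90°
n=5: pose=(2,-1,W); sL=12/29, sR=60/37; mL=2184/1073, mR=12/29; mL+mR=2628/1073 → advance +1; mR−mL=-60/37 → turn -1·90°
n=6: pose=(1,-1,N); sL=3/2, sR=15/13; mL=69/26, mR=3/2; mL+mR=54/13 → advance +1; mR−mL=-15/13 → turn -1·90°
n=7: pose=(1,0,E); sL=60/41, sR=60/137; mL=10680/5617, mR=60/41; mL+mR=18900/5617 → advance +1; mR−mL=-60/137 → turn -1·90°

0 30/73 30/61 4020/4453 30/73 2 0 S
1 12/29 60/37 2184/1073 12/29 2 -1 W
2 3/2 15/13 69/26 3/2 1 -1 N
3 60/41 60/137 10680/5617 60/41 1 0 E
4 30/73 30/61 4020/4453 30/73 2 0 S
5 12/29 60/37 2184/1073 12/29 2 -1 W
6 3/2 15/13 69/26 3/2 1 -1 N
7 60/41 60/137 10680/5617 60/41 1 0 E
final 2 0 S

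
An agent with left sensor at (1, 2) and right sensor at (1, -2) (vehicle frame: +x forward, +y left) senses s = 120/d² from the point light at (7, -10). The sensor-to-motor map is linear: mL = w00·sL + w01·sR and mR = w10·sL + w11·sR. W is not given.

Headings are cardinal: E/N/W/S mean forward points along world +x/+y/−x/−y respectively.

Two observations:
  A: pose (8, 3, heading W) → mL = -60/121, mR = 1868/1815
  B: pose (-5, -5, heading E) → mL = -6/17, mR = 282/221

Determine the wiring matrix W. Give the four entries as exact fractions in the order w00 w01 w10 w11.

obs A: pose=(8,3,W) → sL=120/121, sR=8/15, mL=-60/121, mR=1868/1815
obs B: pose=(-5,-5,E) → sL=12/17, sR=12/13, mL=-6/17, mR=282/221
sensor matrix S = [[120/121, 8/15], [12/17, 12/13]]; det S = 72064/133705
solve [mL_A; mL_B] = S·[w00; w01] and [mR_A; mR_B] = S·[w10; w11]:
  w00 = -1/2, w01 = 0, w10 = 1/2, w11 = 1

-1/2 0 1/2 1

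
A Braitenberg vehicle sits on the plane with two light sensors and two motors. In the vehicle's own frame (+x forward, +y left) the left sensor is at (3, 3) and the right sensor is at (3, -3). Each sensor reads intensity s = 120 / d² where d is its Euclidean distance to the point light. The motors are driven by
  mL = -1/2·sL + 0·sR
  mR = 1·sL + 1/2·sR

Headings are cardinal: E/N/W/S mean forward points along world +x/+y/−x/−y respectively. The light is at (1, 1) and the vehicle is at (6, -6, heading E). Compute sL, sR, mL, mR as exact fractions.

left sensor world pos  = (9, -3); dL² = 80
right sensor world pos = (9, -9); dR² = 164
sL = 120/80 = 3/2
sR = 120/164 = 30/41
mL = -1/2·sL + 0·sR = -3/4
mR = 1·sL + 1/2·sR = 153/82

3/2 30/41 -3/4 153/82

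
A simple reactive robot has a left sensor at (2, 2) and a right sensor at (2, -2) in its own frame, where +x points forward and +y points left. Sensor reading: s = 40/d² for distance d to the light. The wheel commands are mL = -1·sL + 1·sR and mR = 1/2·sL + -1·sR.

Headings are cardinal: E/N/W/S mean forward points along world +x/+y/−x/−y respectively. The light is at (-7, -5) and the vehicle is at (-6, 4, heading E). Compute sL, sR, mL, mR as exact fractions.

4/13 20/29 144/377 -202/377

left sensor world pos  = (-4, 6); dL² = 130
right sensor world pos = (-4, 2); dR² = 58
sL = 40/130 = 4/13
sR = 40/58 = 20/29
mL = -1·sL + 1·sR = 144/377
mR = 1/2·sL + -1·sR = -202/377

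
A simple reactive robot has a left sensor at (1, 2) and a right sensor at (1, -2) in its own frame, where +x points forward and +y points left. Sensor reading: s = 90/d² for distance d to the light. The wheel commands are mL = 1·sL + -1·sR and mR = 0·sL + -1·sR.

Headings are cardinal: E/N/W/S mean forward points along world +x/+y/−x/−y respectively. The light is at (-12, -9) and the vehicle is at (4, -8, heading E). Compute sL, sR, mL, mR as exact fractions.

45/149 9/29 -36/4321 -9/29

left sensor world pos  = (5, -6); dL² = 298
right sensor world pos = (5, -10); dR² = 290
sL = 90/298 = 45/149
sR = 90/290 = 9/29
mL = 1·sL + -1·sR = -36/4321
mR = 0·sL + -1·sR = -9/29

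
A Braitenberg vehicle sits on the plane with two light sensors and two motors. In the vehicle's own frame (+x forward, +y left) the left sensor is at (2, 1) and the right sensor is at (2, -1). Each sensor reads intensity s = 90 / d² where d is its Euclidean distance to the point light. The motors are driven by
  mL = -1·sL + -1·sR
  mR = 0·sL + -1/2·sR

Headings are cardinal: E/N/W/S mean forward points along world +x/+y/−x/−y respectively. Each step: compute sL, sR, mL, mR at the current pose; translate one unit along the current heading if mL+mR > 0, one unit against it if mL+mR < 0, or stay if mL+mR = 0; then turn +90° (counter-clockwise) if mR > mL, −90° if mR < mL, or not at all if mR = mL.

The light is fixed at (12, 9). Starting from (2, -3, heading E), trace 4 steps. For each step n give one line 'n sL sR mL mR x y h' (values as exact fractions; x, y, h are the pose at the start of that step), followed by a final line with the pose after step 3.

n=0: pose=(2,-3,E); sL=18/37, sR=90/233; mL=-7524/8621, mR=-45/233; mL+mR=-9189/8621 → advance -1; mR−mL=5859/8621 → turn +1·90°
n=1: pose=(1,-3,N); sL=45/122, sR=9/20; mL=-999/1220, mR=-9/40; mL+mR=-2547/2440 → advance -1; mR−mL=1449/2440 → turn +1·90°
n=2: pose=(1,-4,W); sL=18/73, sR=90/313; mL=-12204/22849, mR=-45/313; mL+mR=-15489/22849 → advance -1; mR−mL=8919/22849 → turn +1·90°
n=3: pose=(2,-4,S); sL=5/17, sR=45/173; mL=-1630/2941, mR=-45/346; mL+mR=-4025/5882 → advance -1; mR−mL=2495/5882 → turn +1·90°

0 18/37 90/233 -7524/8621 -45/233 2 -3 E
1 45/122 9/20 -999/1220 -9/40 1 -3 N
2 18/73 90/313 -12204/22849 -45/313 1 -4 W
3 5/17 45/173 -1630/2941 -45/346 2 -4 S
final 2 -3 E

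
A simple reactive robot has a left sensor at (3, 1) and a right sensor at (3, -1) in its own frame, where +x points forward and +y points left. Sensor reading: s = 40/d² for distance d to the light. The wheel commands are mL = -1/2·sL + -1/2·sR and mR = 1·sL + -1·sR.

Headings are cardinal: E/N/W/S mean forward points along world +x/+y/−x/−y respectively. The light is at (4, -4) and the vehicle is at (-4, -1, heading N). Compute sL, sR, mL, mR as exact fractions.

left sensor world pos  = (-5, 2); dL² = 117
right sensor world pos = (-3, 2); dR² = 85
sL = 40/117 = 40/117
sR = 40/85 = 8/17
mL = -1/2·sL + -1/2·sR = -808/1989
mR = 1·sL + -1·sR = -256/1989

40/117 8/17 -808/1989 -256/1989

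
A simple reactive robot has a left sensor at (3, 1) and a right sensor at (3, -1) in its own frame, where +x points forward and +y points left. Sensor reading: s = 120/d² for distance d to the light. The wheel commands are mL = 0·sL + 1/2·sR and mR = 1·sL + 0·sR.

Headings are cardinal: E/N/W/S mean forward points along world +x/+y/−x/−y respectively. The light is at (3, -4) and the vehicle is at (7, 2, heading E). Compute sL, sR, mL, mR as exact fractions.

60/49 60/37 30/37 60/49

left sensor world pos  = (10, 3); dL² = 98
right sensor world pos = (10, 1); dR² = 74
sL = 120/98 = 60/49
sR = 120/74 = 60/37
mL = 0·sL + 1/2·sR = 30/37
mR = 1·sL + 0·sR = 60/49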